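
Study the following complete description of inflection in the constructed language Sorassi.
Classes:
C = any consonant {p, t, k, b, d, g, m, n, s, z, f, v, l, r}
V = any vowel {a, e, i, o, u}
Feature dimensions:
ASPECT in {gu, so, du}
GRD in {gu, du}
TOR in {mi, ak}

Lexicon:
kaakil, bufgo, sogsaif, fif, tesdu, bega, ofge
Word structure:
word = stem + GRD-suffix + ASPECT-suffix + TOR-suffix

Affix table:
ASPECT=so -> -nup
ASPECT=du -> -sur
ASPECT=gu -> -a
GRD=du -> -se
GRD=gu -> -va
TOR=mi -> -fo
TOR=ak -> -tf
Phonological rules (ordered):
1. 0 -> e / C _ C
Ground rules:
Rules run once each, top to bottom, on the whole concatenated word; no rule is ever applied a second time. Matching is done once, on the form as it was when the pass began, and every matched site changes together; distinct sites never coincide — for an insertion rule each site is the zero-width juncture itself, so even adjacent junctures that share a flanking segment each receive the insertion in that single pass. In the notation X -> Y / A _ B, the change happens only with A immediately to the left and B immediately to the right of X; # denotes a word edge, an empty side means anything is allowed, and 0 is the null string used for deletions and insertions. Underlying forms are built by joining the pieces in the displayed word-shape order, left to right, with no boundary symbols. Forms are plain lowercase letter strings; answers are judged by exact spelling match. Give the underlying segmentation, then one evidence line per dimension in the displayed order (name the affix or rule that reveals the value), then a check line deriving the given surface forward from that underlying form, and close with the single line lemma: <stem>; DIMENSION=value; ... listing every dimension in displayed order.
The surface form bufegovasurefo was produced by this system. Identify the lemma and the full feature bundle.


underlying: bufgo-va-sur-fo
ASPECT=du - signalled by the affix -sur
GRD=gu - signalled by the affix -va
TOR=mi - signalled by the affix -fo
check: bufgovasurfo -> bufegovasurefo
lemma: bufgo; ASPECT=du; GRD=gu; TOR=mi


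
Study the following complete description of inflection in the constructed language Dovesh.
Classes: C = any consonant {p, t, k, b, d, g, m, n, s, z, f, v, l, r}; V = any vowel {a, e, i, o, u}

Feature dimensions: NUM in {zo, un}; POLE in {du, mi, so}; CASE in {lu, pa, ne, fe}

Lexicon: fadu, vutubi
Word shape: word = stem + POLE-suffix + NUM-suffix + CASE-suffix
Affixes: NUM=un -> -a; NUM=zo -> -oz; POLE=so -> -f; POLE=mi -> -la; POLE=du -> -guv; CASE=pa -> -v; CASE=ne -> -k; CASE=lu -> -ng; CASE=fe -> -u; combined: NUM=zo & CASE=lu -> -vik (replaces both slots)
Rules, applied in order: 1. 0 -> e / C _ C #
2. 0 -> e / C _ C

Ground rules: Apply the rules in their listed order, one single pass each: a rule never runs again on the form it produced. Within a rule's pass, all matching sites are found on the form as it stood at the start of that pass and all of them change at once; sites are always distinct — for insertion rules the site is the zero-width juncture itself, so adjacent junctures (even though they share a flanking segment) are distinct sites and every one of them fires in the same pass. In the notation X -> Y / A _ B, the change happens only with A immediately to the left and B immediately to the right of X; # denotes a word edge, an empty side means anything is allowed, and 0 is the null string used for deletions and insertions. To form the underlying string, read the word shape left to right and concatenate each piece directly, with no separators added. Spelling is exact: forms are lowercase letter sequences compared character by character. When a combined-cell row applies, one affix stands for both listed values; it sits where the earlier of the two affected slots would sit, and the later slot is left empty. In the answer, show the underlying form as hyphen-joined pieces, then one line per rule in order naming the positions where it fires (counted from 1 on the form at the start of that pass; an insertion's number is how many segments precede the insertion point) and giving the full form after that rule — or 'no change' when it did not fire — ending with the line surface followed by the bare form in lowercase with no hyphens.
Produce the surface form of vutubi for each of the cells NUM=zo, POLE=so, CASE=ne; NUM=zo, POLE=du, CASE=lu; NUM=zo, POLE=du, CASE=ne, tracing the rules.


cell NUM=zo, POLE=so, CASE=ne:
underlying: vutubi-f-oz-k
1. 0 -> e / C _ C #: inserts after position(s) 9: vutubifozek
2. 0 -> e / C _ C: no change
surface: vutubifozek

cell NUM=zo, POLE=du, CASE=lu:
underlying: vutubi-guv-vik
1. 0 -> e / C _ C #: no change
2. 0 -> e / C _ C: inserts after position(s) 9: vutubiguvevik
surface: vutubiguvevik

cell NUM=zo, POLE=du, CASE=ne:
underlying: vutubi-guv-oz-k
1. 0 -> e / C _ C #: inserts after position(s) 11: vutubiguvozek
2. 0 -> e / C _ C: no change
surface: vutubiguvozek


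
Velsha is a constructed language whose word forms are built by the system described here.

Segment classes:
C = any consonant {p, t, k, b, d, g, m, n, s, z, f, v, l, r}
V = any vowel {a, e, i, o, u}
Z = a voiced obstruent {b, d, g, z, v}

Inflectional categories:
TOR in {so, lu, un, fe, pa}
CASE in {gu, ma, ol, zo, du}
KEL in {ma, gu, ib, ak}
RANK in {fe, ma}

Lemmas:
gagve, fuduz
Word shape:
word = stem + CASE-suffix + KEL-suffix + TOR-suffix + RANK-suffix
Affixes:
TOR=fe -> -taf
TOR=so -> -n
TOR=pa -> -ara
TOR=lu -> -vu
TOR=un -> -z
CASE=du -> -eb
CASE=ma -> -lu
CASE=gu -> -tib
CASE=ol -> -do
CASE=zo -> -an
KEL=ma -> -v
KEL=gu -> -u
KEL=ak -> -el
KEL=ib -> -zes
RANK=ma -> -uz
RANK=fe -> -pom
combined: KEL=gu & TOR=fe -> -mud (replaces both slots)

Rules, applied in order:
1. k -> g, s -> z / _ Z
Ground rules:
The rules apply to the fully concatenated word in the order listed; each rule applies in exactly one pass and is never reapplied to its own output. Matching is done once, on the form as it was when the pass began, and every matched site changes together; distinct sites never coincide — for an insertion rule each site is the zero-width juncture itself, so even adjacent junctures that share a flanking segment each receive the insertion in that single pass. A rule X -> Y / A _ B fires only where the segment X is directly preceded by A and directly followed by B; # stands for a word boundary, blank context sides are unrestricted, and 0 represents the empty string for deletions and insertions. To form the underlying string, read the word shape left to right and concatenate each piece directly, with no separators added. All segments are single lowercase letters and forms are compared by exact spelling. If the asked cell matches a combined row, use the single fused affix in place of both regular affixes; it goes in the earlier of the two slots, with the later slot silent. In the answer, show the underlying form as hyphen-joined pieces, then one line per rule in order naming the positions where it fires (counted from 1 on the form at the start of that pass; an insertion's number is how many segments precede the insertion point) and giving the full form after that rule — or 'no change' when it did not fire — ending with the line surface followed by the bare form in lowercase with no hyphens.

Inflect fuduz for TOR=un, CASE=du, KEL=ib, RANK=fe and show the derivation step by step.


underlying: fuduz-eb-zes-z-pom
1. k -> g, s -> z / _ Z: fires at position(s) 10: fuduzebzezzpom
surface: fuduzebzezzpom


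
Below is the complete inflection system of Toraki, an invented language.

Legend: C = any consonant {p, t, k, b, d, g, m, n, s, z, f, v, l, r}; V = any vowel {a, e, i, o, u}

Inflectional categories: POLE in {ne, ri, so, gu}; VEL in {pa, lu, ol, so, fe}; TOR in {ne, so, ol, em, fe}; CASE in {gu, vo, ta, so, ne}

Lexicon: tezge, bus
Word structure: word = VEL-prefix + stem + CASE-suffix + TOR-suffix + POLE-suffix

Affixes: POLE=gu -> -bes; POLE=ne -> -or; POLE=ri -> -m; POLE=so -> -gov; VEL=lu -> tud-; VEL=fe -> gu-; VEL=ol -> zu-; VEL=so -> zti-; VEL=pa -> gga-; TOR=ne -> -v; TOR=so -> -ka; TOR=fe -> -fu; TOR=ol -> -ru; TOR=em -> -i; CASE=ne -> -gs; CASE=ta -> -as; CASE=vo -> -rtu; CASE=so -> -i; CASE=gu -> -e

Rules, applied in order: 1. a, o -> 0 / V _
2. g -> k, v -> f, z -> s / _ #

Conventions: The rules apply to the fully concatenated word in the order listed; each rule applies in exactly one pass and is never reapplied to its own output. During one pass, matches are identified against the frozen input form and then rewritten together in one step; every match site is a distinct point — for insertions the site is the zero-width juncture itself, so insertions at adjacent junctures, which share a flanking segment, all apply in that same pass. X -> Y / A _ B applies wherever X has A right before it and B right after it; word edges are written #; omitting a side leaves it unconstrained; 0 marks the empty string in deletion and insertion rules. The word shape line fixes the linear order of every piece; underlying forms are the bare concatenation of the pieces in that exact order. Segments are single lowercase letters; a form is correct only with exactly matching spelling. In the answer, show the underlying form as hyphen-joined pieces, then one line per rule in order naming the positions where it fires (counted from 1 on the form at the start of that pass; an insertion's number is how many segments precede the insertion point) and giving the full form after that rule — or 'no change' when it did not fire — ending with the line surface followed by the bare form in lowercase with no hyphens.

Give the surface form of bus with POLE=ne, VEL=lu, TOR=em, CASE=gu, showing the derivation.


underlying: tud-bus-e-i-or
1. a, o -> 0 / V _: fires at position(s) 9: tudbuseir
2. g -> k, v -> f, z -> s / _ #: no change
surface: tudbuseir


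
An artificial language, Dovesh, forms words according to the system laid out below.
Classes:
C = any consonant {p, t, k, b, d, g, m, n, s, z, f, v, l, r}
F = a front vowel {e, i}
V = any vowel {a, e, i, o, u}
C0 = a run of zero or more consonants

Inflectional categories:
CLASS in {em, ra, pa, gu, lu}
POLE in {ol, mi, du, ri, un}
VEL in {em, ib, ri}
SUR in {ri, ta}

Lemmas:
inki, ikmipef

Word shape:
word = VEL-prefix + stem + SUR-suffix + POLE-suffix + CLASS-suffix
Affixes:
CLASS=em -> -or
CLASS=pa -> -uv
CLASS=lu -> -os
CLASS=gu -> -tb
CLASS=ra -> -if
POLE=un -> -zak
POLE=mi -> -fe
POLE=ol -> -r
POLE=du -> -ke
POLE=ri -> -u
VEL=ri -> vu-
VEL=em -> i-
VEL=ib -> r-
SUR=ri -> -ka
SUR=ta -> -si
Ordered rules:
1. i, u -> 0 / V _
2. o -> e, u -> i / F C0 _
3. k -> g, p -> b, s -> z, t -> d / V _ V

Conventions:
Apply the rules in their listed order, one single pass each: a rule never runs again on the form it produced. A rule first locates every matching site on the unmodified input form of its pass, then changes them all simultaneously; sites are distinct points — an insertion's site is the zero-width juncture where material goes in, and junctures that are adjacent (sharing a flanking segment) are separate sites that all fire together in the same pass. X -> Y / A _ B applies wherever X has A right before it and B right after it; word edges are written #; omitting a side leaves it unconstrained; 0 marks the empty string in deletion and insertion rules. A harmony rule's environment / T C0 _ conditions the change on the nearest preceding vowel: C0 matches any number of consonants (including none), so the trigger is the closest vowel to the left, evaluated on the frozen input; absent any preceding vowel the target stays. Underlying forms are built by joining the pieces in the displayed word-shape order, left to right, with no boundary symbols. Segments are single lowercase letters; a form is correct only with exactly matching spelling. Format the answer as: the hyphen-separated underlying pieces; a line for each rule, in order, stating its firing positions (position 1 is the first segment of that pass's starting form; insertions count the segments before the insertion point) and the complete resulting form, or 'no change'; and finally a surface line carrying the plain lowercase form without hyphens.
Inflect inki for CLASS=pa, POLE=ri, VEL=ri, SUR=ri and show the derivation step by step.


underlying: vu-inki-ka-u-uv
1. i, u -> 0 / V _: fires at position(s) 3, 9, 10: vunkikav
2. o -> e, u -> i / F C0 _: no change
3. k -> g, p -> b, s -> z, t -> d / V _ V: fires at position(s) 6: vunkigav
surface: vunkigav


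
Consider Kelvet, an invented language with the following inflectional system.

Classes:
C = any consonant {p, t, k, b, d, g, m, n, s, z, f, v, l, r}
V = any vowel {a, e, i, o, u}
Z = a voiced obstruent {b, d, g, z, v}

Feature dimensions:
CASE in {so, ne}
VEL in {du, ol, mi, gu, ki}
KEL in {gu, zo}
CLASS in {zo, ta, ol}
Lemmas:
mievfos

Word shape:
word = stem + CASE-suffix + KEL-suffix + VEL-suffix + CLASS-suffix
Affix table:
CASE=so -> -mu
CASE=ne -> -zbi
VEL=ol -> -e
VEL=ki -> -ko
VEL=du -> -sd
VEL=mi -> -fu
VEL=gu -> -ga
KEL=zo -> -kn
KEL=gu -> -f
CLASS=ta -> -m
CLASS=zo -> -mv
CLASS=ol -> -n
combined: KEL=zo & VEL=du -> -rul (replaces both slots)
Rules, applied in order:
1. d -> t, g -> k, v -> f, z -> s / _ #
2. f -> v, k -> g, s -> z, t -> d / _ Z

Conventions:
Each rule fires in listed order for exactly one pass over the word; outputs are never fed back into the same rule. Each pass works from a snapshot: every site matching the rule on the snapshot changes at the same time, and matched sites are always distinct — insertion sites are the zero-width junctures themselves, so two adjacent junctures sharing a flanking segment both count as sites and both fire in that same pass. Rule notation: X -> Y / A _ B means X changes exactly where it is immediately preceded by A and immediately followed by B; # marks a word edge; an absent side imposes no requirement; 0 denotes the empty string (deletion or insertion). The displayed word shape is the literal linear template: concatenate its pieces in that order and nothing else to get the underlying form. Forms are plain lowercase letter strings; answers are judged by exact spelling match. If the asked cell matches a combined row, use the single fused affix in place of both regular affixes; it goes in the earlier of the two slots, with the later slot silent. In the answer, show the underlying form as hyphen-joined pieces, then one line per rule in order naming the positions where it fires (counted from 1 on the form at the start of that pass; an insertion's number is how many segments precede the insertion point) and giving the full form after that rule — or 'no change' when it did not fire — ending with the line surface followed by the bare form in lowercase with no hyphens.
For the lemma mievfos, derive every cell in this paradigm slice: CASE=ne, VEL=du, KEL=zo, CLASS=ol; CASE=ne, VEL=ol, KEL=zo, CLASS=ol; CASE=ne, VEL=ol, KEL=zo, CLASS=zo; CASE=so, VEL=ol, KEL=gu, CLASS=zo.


cell CASE=ne, VEL=du, KEL=zo, CLASS=ol:
underlying: mievfos-zbi-rul-n
1. d -> t, g -> k, v -> f, z -> s / _ #: no change
2. f -> v, k -> g, s -> z, t -> d / _ Z: fires at position(s) 7: mievfozzbiruln
surface: mievfozzbiruln

cell CASE=ne, VEL=ol, KEL=zo, CLASS=ol:
underlying: mievfos-zbi-kn-e-n
1. d -> t, g -> k, v -> f, z -> s / _ #: no change
2. f -> v, k -> g, s -> z, t -> d / _ Z: fires at position(s) 7: mievfozzbiknen
surface: mievfozzbiknen

cell CASE=ne, VEL=ol, KEL=zo, CLASS=zo:
underlying: mievfos-zbi-kn-e-mv
1. d -> t, g -> k, v -> f, z -> s / _ #: fires at position(s) 15: mievfoszbiknemf
2. f -> v, k -> g, s -> z, t -> d / _ Z: fires at position(s) 7: mievfozzbiknemf
surface: mievfozzbiknemf

cell CASE=so, VEL=ol, KEL=gu, CLASS=zo:
underlying: mievfos-mu-f-e-mv
1. d -> t, g -> k, v -> f, z -> s / _ #: fires at position(s) 13: mievfosmufemf
2. f -> v, k -> g, s -> z, t -> d / _ Z: no change
surface: mievfosmufemf


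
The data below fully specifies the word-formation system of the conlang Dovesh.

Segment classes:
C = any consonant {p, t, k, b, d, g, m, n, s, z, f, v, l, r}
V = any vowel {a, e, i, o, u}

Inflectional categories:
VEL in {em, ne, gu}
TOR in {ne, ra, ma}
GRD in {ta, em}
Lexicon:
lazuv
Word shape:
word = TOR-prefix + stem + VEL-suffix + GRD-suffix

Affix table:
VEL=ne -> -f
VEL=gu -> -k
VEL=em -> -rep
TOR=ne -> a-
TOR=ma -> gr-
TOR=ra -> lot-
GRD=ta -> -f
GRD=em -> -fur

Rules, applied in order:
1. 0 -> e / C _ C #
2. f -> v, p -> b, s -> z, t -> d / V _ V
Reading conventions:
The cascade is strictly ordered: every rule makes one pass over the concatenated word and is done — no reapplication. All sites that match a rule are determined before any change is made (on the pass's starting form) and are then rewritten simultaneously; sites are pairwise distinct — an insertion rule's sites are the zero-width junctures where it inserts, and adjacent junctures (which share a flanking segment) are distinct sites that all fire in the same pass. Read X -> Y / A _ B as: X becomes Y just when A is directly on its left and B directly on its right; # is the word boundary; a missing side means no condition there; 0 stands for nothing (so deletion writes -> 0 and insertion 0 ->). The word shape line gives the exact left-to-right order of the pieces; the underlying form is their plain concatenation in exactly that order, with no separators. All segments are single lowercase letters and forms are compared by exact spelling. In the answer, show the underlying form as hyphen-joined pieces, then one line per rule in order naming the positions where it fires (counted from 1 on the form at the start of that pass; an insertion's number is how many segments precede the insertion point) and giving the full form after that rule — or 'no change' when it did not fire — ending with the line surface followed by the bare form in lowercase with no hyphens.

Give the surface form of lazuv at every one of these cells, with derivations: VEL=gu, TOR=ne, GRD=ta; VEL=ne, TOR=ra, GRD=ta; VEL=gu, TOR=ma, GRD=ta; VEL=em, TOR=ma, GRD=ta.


cell VEL=gu, TOR=ne, GRD=ta:
underlying: a-lazuv-k-f
1. 0 -> e / C _ C #: inserts after position(s) 7: alazuvkef
2. f -> v, p -> b, s -> z, t -> d / V _ V: no change
surface: alazuvkef

cell VEL=ne, TOR=ra, GRD=ta:
underlying: lot-lazuv-f-f
1. 0 -> e / C _ C #: inserts after position(s) 9: lotlazuvfef
2. f -> v, p -> b, s -> z, t -> d / V _ V: no change
surface: lotlazuvfef

cell VEL=gu, TOR=ma, GRD=ta:
underlying: gr-lazuv-k-f
1. 0 -> e / C _ C #: inserts after position(s) 8: grlazuvkef
2. f -> v, p -> b, s -> z, t -> d / V _ V: no change
surface: grlazuvkef

cell VEL=em, TOR=ma, GRD=ta:
underlying: gr-lazuv-rep-f
1. 0 -> e / C _ C #: inserts after position(s) 10: grlazuvrepef
2. f -> v, p -> b, s -> z, t -> d / V _ V: fires at position(s) 10: grlazuvrebef
surface: grlazuvrebef


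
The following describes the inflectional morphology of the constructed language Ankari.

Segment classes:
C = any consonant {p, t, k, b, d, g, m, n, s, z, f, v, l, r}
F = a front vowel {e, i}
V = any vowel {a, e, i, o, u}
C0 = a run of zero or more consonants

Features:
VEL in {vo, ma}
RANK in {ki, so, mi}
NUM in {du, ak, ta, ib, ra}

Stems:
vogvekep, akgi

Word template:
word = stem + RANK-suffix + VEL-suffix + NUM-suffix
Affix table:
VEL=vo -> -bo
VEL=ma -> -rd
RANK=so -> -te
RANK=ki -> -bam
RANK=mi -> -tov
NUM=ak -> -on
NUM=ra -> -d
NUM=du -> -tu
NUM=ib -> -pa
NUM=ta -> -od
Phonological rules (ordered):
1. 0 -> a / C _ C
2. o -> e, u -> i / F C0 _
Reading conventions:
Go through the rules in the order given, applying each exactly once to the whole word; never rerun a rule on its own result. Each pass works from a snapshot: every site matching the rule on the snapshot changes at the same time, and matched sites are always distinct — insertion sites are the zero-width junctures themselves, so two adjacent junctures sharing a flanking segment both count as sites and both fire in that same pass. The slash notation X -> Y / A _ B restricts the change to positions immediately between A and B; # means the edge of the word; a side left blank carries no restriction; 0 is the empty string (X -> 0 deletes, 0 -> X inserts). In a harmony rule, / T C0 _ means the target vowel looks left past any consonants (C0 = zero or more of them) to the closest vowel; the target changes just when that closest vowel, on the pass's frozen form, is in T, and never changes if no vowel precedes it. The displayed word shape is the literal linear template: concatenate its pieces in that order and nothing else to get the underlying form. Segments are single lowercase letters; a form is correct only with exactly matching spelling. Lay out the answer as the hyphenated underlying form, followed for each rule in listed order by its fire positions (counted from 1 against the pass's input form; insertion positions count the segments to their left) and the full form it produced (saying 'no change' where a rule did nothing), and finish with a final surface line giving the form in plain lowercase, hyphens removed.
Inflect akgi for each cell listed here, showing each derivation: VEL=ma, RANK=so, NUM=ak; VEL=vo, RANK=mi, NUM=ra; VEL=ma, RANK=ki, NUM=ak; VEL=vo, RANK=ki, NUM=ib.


cell VEL=ma, RANK=so, NUM=ak:
underlying: akgi-te-rd-on
1. 0 -> a / C _ C: inserts after position(s) 2, 7: akagiteradon
2. o -> e, u -> i / F C0 _: no change
surface: akagiteradon

cell VEL=vo, RANK=mi, NUM=ra:
underlying: akgi-tov-bo-d
1. 0 -> a / C _ C: inserts after position(s) 2, 7: akagitovabod
2. o -> e, u -> i / F C0 _: fires at position(s) 7: akagitevabod
surface: akagitevabod

cell VEL=ma, RANK=ki, NUM=ak:
underlying: akgi-bam-rd-on
1. 0 -> a / C _ C: inserts after position(s) 2, 7, 8: akagibamaradon
2. o -> e, u -> i / F C0 _: no change
surface: akagibamaradon

cell VEL=vo, RANK=ki, NUM=ib:
underlying: akgi-bam-bo-pa
1. 0 -> a / C _ C: inserts after position(s) 2, 7: akagibamabopa
2. o -> e, u -> i / F C0 _: no change
surface: akagibamabopa


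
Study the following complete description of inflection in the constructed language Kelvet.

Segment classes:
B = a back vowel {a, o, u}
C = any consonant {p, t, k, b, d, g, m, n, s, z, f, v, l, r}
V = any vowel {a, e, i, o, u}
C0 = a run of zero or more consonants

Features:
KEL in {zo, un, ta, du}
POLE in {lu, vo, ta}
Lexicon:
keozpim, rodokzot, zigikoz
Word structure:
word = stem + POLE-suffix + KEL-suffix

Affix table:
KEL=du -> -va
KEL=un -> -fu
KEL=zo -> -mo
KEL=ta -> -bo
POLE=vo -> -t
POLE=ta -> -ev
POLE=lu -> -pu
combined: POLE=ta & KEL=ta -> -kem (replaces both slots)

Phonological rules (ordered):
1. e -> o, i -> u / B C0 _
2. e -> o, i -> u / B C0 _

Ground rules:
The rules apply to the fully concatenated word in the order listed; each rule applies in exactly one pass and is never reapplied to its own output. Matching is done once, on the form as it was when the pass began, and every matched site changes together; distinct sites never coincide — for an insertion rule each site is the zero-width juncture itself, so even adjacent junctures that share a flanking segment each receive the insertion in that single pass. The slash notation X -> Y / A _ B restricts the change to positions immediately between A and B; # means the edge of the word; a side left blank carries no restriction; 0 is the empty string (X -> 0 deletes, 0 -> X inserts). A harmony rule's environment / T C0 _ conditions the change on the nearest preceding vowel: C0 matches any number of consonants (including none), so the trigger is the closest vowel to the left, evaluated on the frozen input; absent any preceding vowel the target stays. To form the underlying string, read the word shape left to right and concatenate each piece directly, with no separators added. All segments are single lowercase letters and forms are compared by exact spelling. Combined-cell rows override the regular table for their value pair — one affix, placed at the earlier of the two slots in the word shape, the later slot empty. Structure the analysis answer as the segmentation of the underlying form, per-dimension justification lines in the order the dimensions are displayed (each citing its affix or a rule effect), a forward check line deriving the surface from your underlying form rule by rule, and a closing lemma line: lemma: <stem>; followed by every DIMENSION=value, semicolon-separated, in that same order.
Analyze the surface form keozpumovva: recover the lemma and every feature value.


underlying: keozpim-ev-va
KEL=du - signalled by the affix -va
POLE=ta - signalled by the affix -ev
check: keozpimevva -> keozpumevva -> keozpumovva
lemma: keozpim; KEL=du; POLE=ta


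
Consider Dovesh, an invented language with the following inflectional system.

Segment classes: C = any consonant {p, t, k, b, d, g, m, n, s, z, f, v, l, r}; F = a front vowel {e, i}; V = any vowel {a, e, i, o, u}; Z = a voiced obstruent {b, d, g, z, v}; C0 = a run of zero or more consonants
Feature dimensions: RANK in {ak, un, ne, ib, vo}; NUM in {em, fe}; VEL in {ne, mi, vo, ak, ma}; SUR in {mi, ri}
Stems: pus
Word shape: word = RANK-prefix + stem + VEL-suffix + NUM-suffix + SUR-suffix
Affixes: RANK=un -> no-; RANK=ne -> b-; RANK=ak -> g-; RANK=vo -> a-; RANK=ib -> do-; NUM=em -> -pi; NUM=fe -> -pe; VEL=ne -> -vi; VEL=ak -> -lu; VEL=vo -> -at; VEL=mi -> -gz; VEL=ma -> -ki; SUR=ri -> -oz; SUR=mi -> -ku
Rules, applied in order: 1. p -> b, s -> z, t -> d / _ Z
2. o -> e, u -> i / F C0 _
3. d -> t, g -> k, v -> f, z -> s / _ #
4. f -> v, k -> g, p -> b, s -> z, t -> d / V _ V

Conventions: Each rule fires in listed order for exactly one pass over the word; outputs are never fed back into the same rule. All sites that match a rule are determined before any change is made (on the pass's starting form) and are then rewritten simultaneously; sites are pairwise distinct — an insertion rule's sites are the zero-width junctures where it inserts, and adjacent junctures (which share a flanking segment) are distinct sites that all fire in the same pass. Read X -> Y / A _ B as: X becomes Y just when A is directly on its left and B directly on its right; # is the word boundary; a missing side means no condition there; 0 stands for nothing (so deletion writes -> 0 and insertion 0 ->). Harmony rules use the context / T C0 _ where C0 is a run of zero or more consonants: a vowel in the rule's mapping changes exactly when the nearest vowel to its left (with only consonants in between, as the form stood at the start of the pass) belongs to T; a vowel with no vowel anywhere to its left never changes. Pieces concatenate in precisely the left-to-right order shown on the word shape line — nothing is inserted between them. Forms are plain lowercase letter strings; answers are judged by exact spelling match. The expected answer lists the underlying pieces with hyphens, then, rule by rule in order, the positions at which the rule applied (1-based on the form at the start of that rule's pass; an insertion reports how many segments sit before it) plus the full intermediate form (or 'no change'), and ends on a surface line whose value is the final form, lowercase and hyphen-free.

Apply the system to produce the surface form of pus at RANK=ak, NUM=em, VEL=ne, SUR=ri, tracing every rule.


underlying: g-pus-vi-pi-oz
1. p -> b, s -> z, t -> d / _ Z: fires at position(s) 4: gpuzvipioz
2. o -> e, u -> i / F C0 _: fires at position(s) 9: gpuzvipiez
3. d -> t, g -> k, v -> f, z -> s / _ #: fires at position(s) 10: gpuzvipies
4. f -> v, k -> g, p -> b, s -> z, t -> d / V _ V: fires at position(s) 7: gpuzvibies
surface: gpuzvibies


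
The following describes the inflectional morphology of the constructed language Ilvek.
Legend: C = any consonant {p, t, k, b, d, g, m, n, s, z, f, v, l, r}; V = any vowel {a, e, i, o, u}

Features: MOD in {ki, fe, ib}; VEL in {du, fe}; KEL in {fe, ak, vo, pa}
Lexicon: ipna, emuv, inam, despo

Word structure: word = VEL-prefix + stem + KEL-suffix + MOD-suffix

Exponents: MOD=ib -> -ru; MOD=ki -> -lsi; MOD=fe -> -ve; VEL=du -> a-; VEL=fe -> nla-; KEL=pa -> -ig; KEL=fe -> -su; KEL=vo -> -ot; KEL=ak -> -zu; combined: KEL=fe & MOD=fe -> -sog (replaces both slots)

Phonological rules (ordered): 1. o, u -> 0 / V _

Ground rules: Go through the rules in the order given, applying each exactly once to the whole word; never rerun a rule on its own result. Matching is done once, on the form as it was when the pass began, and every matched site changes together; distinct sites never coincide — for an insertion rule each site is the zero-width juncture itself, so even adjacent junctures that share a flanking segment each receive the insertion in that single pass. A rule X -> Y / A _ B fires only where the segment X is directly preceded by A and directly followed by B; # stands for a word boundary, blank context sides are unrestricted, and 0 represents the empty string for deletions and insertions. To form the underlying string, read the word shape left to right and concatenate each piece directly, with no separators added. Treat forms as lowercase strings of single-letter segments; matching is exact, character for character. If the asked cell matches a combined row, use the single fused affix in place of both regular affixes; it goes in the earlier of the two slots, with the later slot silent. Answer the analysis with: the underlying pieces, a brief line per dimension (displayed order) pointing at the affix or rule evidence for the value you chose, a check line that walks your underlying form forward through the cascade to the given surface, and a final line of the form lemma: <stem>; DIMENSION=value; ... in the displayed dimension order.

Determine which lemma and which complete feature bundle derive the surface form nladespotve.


underlying: nla-despo-ot-ve
MOD=fe - signalled by the affix -ve
VEL=fe - signalled by the affix nla-
KEL=vo - signalled by the affix -ot
check: nladespootve -> nladespotve
lemma: despo; MOD=fe; VEL=fe; KEL=vo


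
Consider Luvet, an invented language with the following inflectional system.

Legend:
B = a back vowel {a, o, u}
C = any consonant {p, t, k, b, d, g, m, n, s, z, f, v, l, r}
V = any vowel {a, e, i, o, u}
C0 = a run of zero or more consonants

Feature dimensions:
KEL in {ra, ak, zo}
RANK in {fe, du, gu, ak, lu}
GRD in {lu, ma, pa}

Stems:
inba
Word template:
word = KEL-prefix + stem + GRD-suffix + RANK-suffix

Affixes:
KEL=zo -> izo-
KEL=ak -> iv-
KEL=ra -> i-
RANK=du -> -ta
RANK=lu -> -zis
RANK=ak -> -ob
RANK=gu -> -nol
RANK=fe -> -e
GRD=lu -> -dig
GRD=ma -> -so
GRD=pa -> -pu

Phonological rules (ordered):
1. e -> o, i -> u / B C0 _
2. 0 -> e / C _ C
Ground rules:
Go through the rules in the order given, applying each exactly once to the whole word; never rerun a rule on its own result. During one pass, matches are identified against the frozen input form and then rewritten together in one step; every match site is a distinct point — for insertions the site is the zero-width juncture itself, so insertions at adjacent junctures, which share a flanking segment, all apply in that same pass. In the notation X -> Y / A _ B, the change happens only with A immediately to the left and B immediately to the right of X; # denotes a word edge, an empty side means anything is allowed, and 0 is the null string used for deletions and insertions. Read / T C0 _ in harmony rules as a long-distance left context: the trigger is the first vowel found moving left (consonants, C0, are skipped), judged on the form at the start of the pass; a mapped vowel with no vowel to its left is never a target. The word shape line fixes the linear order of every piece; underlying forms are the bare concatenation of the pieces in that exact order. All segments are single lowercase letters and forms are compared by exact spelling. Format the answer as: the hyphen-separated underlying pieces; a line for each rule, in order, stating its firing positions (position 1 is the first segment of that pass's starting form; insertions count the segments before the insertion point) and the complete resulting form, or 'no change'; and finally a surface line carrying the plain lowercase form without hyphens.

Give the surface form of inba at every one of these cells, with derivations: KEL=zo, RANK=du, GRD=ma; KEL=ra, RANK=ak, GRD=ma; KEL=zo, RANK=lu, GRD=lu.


cell KEL=zo, RANK=du, GRD=ma:
underlying: izo-inba-so-ta
1. e -> o, i -> u / B C0 _: fires at position(s) 4: izounbasota
2. 0 -> e / C _ C: inserts after position(s) 5: izounebasota
surface: izounebasota

cell KEL=ra, RANK=ak, GRD=ma:
underlying: i-inba-so-ob
1. e -> o, i -> u / B C0 _: no change
2. 0 -> e / C _ C: inserts after position(s) 3: iinebasoob
surface: iinebasoob

cell KEL=zo, RANK=lu, GRD=lu:
underlying: izo-inba-dig-zis
1. e -> o, i -> u / B C0 _: fires at position(s) 4, 9: izounbadugzis
2. 0 -> e / C _ C: inserts after position(s) 5, 10: izounebadugezis
surface: izounebadugezis


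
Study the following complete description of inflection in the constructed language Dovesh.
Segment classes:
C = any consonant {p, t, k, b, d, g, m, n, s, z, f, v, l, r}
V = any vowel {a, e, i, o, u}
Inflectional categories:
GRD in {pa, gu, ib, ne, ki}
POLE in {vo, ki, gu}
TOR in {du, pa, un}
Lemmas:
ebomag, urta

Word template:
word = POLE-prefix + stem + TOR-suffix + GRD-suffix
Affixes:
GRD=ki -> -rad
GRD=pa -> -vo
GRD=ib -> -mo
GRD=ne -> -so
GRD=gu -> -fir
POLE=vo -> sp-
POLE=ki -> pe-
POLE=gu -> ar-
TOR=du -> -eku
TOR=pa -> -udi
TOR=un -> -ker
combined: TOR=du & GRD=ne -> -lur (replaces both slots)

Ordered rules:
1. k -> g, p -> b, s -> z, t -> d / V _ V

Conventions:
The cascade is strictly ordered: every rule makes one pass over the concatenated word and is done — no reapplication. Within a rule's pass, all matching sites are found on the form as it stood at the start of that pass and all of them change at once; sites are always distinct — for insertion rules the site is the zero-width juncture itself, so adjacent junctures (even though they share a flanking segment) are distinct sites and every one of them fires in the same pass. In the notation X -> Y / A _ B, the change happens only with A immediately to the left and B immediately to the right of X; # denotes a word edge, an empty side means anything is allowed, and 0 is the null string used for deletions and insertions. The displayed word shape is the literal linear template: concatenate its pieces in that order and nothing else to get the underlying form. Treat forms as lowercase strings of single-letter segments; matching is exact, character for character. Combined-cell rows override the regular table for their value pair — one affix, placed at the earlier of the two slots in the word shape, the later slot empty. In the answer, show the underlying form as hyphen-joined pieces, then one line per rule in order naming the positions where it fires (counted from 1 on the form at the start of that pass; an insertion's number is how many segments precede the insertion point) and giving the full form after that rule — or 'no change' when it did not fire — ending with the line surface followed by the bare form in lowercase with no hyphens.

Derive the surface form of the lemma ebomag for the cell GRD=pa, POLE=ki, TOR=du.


underlying: pe-ebomag-eku-vo
1. k -> g, p -> b, s -> z, t -> d / V _ V: fires at position(s) 10: peebomageguvo
surface: peebomageguvo


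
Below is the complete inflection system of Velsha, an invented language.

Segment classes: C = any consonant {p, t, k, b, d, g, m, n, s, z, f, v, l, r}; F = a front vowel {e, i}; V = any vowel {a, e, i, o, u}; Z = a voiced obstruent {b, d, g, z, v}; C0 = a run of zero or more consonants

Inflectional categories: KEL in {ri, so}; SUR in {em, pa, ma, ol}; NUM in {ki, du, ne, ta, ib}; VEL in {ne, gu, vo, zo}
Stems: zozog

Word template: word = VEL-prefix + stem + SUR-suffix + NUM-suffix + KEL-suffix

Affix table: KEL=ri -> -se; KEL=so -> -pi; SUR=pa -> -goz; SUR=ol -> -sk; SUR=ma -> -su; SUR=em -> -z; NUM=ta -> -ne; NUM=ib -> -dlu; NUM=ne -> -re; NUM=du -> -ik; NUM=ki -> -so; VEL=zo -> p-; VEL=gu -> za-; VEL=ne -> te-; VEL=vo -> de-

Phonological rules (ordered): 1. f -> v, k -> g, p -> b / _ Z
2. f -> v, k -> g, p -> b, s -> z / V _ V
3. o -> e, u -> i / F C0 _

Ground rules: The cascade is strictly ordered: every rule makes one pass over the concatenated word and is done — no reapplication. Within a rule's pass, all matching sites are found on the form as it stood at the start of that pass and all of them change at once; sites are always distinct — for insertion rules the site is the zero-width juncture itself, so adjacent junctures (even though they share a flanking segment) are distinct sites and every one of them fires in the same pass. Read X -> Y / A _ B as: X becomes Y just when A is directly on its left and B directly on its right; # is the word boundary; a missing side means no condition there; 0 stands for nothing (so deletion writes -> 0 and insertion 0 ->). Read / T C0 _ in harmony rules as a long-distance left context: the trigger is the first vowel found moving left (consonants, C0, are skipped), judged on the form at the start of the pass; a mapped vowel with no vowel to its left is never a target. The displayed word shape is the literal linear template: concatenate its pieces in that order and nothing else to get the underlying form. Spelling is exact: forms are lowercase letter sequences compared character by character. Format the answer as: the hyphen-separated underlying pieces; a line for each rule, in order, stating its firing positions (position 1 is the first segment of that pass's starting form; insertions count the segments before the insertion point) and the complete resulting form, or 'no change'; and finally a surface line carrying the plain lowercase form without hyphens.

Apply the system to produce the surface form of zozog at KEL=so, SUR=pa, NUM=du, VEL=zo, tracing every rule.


underlying: p-zozog-goz-ik-pi
1. f -> v, k -> g, p -> b / _ Z: fires at position(s) 1: bzozoggozikpi
2. f -> v, k -> g, p -> b, s -> z / V _ V: no change
3. o -> e, u -> i / F C0 _: no change
surface: bzozoggozikpi


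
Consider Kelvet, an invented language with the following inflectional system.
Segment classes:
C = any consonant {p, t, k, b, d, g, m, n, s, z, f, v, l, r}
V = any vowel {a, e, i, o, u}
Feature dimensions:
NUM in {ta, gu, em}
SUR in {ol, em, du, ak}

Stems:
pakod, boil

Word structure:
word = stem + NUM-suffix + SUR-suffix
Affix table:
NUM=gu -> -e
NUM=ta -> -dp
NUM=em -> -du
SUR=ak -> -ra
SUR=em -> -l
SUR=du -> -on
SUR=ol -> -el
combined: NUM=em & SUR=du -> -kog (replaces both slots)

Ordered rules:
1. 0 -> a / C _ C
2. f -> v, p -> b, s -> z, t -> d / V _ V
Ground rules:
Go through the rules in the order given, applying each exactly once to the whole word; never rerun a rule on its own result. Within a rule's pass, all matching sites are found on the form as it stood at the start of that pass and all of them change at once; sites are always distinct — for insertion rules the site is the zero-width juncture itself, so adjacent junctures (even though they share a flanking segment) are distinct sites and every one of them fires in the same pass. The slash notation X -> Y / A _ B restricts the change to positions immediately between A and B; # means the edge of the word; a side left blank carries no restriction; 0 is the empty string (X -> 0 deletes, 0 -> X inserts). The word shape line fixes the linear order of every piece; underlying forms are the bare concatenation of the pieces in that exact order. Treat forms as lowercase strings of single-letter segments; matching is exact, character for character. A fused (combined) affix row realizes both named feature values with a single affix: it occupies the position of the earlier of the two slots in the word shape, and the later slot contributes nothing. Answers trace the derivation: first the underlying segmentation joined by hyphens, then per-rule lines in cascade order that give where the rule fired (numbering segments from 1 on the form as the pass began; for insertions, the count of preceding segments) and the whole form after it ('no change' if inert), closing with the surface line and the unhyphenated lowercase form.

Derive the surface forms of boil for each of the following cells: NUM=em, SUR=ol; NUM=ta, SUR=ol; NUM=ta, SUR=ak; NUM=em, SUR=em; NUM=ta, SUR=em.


cell NUM=em, SUR=ol:
underlying: boil-du-el
1. 0 -> a / C _ C: inserts after position(s) 4: boiladuel
2. f -> v, p -> b, s -> z, t -> d / V _ V: no change
surface: boiladuel

cell NUM=ta, SUR=ol:
underlying: boil-dp-el
1. 0 -> a / C _ C: inserts after position(s) 4, 5: boiladapel
2. f -> v, p -> b, s -> z, t -> d / V _ V: fires at position(s) 8: boiladabel
surface: boiladabel

cell NUM=ta, SUR=ak:
underlying: boil-dp-ra
1. 0 -> a / C _ C: inserts after position(s) 4, 5, 6: boiladapara
2. f -> v, p -> b, s -> z, t -> d / V _ V: fires at position(s) 8: boiladabara
surface: boiladabara

cell NUM=em, SUR=em:
underlying: boil-du-l
1. 0 -> a / C _ C: inserts after position(s) 4: boiladul
2. f -> v, p -> b, s -> z, t -> d / V _ V: no change
surface: boiladul

cell NUM=ta, SUR=em:
underlying: boil-dp-l
1. 0 -> a / C _ C: inserts after position(s) 4, 5, 6: boiladapal
2. f -> v, p -> b, s -> z, t -> d / V _ V: fires at position(s) 8: boiladabal
surface: boiladabal
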